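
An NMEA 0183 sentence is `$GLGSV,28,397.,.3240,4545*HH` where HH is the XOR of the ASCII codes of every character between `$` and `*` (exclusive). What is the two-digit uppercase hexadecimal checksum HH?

7B

XOR the ASCII codes of the payload characters:
  'G' = 0x47 → acc = 0x47
  'L' = 0x4C → acc = 0x0B
  'G' = 0x47 → acc = 0x4C
  'S' = 0x53 → acc = 0x1F
  'V' = 0x56 → acc = 0x49
  ',' = 0x2C → acc = 0x65
  '2' = 0x32 → acc = 0x57
  '8' = 0x38 → acc = 0x6F
  ',' = 0x2C → acc = 0x43
  '3' = 0x33 → acc = 0x70
  '9' = 0x39 → acc = 0x49
  '7' = 0x37 → acc = 0x7E
  '.' = 0x2E → acc = 0x50
  ',' = 0x2C → acc = 0x7C
  '.' = 0x2E → acc = 0x52
  '3' = 0x33 → acc = 0x61
  '2' = 0x32 → acc = 0x53
  '4' = 0x34 → acc = 0x67
  '0' = 0x30 → acc = 0x57
  ',' = 0x2C → acc = 0x7B
  '4' = 0x34 → acc = 0x4F
  '5' = 0x35 → acc = 0x7A
  '4' = 0x34 → acc = 0x4E
  '5' = 0x35 → acc = 0x7B
Checksum = 0x7B.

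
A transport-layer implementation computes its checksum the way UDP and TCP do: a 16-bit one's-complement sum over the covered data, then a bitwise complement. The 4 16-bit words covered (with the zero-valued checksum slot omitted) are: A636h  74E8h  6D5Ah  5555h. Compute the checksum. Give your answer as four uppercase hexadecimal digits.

2231

One's-complement addition (fold any carry out of bit 15 back into bit 0):
  0xA636 + 0x74E8 = 0x11B1E → wrap carry → 0x1B1F
  0x1B1F + 0x6D5A = 0x08879
  0x8879 + 0x5555 = 0x0DDCE
One's-complement sum = 0xDDCE.
Checksum = ~0xDDCE & 0xFFFF = 0x2231.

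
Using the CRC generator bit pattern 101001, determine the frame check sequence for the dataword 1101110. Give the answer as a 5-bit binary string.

Append 5 zeros: 110111000000. Divide by 101001 (XOR where the leading bit is 1):
  pos 0: 110111 XOR 101001 = 011110
  pos 1: 111100 XOR 101001 = 010101
  pos 2: 101010 XOR 101001 = 000011
  pos 6: 110000 XOR 101001 = 011001
Remainder (last 5 bits) = 11001. This is the CRC / FCS.

11001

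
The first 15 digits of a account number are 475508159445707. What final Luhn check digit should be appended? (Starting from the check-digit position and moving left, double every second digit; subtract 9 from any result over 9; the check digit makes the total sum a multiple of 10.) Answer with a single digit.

8

Partial digits right→left: 7 0 7 5 4 4 9 5 1 8 0 5 5 7 4
Double every second digit counting from the check-digit position (so the 1st, 3rd, 5th, ... of the partial from the right).
  doubled (with −9 where >9): 5 5 8 9 2 0 1 8 → sum 38
  kept as-is: 0 5 4 5 8 5 7 → sum 34
Total = 38 + 34 = 72.
Check digit = (10 − (72 mod 10)) mod 10 = 8.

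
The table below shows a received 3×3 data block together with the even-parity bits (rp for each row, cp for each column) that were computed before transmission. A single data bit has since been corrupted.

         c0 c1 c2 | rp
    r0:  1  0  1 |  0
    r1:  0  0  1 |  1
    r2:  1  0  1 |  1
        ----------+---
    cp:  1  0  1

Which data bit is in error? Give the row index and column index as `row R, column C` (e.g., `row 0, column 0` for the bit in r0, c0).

row 2, column 0

Recompute each row's even parity and compare to rp:
  r0: data parity 0, sent rp 0 → ok
  r1: data parity 1, sent rp 1 → ok
  r2: data parity 0, sent rp 1 → mismatch
Recompute each column's even parity and compare to cp:
  c0: data parity 0, sent cp 1 → mismatch
  c1: data parity 0, sent cp 0 → ok
  c2: data parity 1, sent cp 1 → ok
Exactly one row (r2) and one column (c0) fail → the flipped bit is at their intersection.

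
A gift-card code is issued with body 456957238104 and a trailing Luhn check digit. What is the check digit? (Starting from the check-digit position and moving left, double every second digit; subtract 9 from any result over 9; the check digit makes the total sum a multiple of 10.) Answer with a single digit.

Partial digits right→left: 4 0 1 8 3 2 7 5 9 6 5 4
Double every second digit counting from the check-digit position (so the 1st, 3rd, 5th, ... of the partial from the right).
  doubled (with −9 where >9): 8 2 6 5 9 1 → sum 31
  kept as-is: 0 8 2 5 6 4 → sum 25
Total = 31 + 25 = 56.
Check digit = (10 − (56 mod 10)) mod 10 = 4.

4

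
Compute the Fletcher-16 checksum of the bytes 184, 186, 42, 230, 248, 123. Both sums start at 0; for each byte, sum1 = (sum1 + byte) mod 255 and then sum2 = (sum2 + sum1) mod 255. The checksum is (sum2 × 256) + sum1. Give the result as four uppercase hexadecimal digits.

C4F8

Running sums (mod 255):
  after byte 0 (184): sum1=184, sum2=184
  after byte 1 (186): sum1=115, sum2=44
  after byte 2 (42): sum1=157, sum2=201
  after byte 3 (230): sum1=132, sum2=78
  after byte 4 (248): sum1=125, sum2=203
  after byte 5 (123): sum1=248, sum2=196
Checksum = sum2·256 + sum1 = 196·256 + 248 = 50424 = 0xC4F8.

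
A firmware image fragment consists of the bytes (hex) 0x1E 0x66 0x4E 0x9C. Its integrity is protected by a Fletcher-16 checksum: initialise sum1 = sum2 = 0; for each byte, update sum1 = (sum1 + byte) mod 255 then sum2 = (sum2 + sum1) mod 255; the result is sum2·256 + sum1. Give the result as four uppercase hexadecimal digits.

Running sums (mod 255):
  after byte 0 (0x1E): sum1=30, sum2=30
  after byte 1 (0x66): sum1=132, sum2=162
  after byte 2 (0x4E): sum1=210, sum2=117
  after byte 3 (0x9C): sum1=111, sum2=228
Checksum = sum2·256 + sum1 = 228·256 + 111 = 58479 = 0xE46F.

E46F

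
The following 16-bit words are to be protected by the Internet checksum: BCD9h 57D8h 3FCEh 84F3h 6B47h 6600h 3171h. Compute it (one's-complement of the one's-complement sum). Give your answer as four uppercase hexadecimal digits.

23D3

One's-complement addition (fold any carry out of bit 15 back into bit 0):
  0xBCD9 + 0x57D8 = 0x114B1 → wrap carry → 0x14B2
  0x14B2 + 0x3FCE = 0x05480
  0x5480 + 0x84F3 = 0x0D973
  0xD973 + 0x6B47 = 0x144BA → wrap carry → 0x44BB
  0x44BB + 0x6600 = 0x0AABB
  0xAABB + 0x3171 = 0x0DC2C
One's-complement sum = 0xDC2C.
Checksum = ~0xDC2C & 0xFFFF = 0x23D3.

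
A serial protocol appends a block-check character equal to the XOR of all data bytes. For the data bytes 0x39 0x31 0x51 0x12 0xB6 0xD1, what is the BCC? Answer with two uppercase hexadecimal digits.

2C

XOR the bytes together:
  start with 0x39
  0x39 ⊕ 0x31 = 0x08
  0x08 ⊕ 0x51 = 0x59
  0x59 ⊕ 0x12 = 0x4B
  0x4B ⊕ 0xB6 = 0xFD
  0xFD ⊕ 0xD1 = 0x2C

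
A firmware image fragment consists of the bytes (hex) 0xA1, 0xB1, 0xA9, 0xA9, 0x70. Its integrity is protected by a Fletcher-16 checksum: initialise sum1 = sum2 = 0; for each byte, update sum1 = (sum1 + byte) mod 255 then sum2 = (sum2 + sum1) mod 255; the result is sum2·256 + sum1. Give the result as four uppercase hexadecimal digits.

Running sums (mod 255):
  after byte 0 (0xA1): sum1=161, sum2=161
  after byte 1 (0xB1): sum1=83, sum2=244
  after byte 2 (0xA9): sum1=252, sum2=241
  after byte 3 (0xA9): sum1=166, sum2=152
  after byte 4 (0x70): sum1=23, sum2=175
Checksum = sum2·256 + sum1 = 175·256 + 23 = 44823 = 0xAF17.

AF17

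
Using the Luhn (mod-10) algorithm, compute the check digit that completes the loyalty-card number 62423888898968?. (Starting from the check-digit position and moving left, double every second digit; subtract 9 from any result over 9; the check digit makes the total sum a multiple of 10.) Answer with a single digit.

0

Partial digits right→left: 8 6 9 8 9 8 8 8 8 3 2 4 2 6
Double every second digit counting from the check-digit position (so the 1st, 3rd, 5th, ... of the partial from the right).
  doubled (with −9 where >9): 7 9 9 7 7 4 4 → sum 47
  kept as-is: 6 8 8 8 3 4 6 → sum 43
Total = 47 + 43 = 90.
Check digit = (10 − (90 mod 10)) mod 10 = 0.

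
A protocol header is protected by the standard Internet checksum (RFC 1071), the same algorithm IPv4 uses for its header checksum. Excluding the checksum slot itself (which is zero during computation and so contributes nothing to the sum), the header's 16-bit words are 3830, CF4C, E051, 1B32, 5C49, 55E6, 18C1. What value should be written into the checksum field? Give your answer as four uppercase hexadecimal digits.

320E

One's-complement addition (fold any carry out of bit 15 back into bit 0):
  0x3830 + 0xCF4C = 0x1077C → wrap carry → 0x077D
  0x077D + 0xE051 = 0x0E7CE
  0xE7CE + 0x1B32 = 0x10300 → wrap carry → 0x0301
  0x0301 + 0x5C49 = 0x05F4A
  0x5F4A + 0x55E6 = 0x0B530
  0xB530 + 0x18C1 = 0x0CDF1
One's-complement sum = 0xCDF1.
Checksum = ~0xCDF1 & 0xFFFF = 0x320E.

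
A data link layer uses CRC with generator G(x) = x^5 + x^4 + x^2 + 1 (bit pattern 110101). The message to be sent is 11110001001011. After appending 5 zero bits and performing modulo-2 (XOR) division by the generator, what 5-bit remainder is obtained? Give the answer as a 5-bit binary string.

Append 5 zeros: 1111000100101100000. Divide by 110101 (XOR where the leading bit is 1):
  pos 0: 111100 XOR 110101 = 001001
  pos 2: 100101 XOR 110101 = 010000
  pos 3: 100000 XOR 110101 = 010101
  pos 4: 101010 XOR 110101 = 011111
  pos 5: 111111 XOR 110101 = 001010
  pos 7: 101001 XOR 110101 = 011100
  pos 8: 111001 XOR 110101 = 001100
  pos 10: 110000 XOR 110101 = 000101
  pos 13: 101000 XOR 110101 = 011101
Remainder (last 5 bits) = 11101. This is the CRC / FCS.

11101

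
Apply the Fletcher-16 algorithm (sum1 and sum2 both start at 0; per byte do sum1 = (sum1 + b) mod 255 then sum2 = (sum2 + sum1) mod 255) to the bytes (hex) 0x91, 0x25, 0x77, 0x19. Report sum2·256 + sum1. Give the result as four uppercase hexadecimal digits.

BD47

Running sums (mod 255):
  after byte 0 (0x91): sum1=145, sum2=145
  after byte 1 (0x25): sum1=182, sum2=72
  after byte 2 (0x77): sum1=46, sum2=118
  after byte 3 (0x19): sum1=71, sum2=189
Checksum = sum2·256 + sum1 = 189·256 + 71 = 48455 = 0xBD47.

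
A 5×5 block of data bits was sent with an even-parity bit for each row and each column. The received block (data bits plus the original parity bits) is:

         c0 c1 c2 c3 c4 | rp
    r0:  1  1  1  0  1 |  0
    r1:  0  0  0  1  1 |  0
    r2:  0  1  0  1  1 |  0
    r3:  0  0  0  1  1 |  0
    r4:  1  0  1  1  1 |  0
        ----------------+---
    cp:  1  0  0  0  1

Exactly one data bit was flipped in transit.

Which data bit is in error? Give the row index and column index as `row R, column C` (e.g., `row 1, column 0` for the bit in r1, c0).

row 2, column 0

Recompute each row's even parity and compare to rp:
  r0: data parity 0, sent rp 0 → ok
  r1: data parity 0, sent rp 0 → ok
  r2: data parity 1, sent rp 0 → mismatch
  r3: data parity 0, sent rp 0 → ok
  r4: data parity 0, sent rp 0 → ok
Recompute each column's even parity and compare to cp:
  c0: data parity 0, sent cp 1 → mismatch
  c1: data parity 0, sent cp 0 → ok
  c2: data parity 0, sent cp 0 → ok
  c3: data parity 0, sent cp 0 → ok
  c4: data parity 1, sent cp 1 → ok
Exactly one row (r2) and one column (c0) fail → the flipped bit is at their intersection.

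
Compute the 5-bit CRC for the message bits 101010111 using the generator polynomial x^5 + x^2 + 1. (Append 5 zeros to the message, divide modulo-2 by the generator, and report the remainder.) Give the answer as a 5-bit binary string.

Append 5 zeros: 10101011100000. Divide by 100101 (XOR where the leading bit is 1):
  pos 0: 101010 XOR 100101 = 001111
  pos 2: 111111 XOR 100101 = 011010
  pos 3: 110101 XOR 100101 = 010000
  pos 4: 100000 XOR 100101 = 000101
  pos 7: 101000 XOR 100101 = 001101
Remainder (last 5 bits) = 11010. This is the CRC / FCS.

11010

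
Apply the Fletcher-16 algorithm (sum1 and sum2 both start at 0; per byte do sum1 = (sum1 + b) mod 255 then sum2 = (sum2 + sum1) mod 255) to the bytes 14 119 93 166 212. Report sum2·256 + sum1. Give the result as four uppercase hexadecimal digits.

Running sums (mod 255):
  after byte 0 (14): sum1=14, sum2=14
  after byte 1 (119): sum1=133, sum2=147
  after byte 2 (93): sum1=226, sum2=118
  after byte 3 (166): sum1=137, sum2=0
  after byte 4 (212): sum1=94, sum2=94
Checksum = sum2·256 + sum1 = 94·256 + 94 = 24158 = 0x5E5E.

5E5E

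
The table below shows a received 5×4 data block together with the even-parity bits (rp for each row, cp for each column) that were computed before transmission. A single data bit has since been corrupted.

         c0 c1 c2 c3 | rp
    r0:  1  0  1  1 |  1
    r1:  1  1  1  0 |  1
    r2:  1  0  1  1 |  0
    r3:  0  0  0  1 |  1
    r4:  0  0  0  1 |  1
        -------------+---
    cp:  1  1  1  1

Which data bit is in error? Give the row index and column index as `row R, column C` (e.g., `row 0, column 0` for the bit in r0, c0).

row 2, column 3

Recompute each row's even parity and compare to rp:
  r0: data parity 1, sent rp 1 → ok
  r1: data parity 1, sent rp 1 → ok
  r2: data parity 1, sent rp 0 → mismatch
  r3: data parity 1, sent rp 1 → ok
  r4: data parity 1, sent rp 1 → ok
Recompute each column's even parity and compare to cp:
  c0: data parity 1, sent cp 1 → ok
  c1: data parity 1, sent cp 1 → ok
  c2: data parity 1, sent cp 1 → ok
  c3: data parity 0, sent cp 1 → mismatch
Exactly one row (r2) and one column (c3) fail → the flipped bit is at their intersection.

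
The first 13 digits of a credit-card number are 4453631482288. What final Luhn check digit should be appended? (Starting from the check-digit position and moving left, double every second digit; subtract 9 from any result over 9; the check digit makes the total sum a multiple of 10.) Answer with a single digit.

4

Partial digits right→left: 8 8 2 2 8 4 1 3 6 3 5 4 4
Double every second digit counting from the check-digit position (so the 1st, 3rd, 5th, ... of the partial from the right).
  doubled (with −9 where >9): 7 4 7 2 3 1 8 → sum 32
  kept as-is: 8 2 4 3 3 4 → sum 24
Total = 32 + 24 = 56.
Check digit = (10 − (56 mod 10)) mod 10 = 4.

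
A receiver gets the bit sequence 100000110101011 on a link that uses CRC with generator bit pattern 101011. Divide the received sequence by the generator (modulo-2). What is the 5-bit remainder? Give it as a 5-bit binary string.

11100

Modulo-2 division of 100000110101011 by 101011:
  pos 0: 100000 XOR 101011 = 001011
  pos 2: 101111 XOR 101011 = 000100
  pos 5: 100010 XOR 101011 = 001001
  pos 7: 100110 XOR 101011 = 001101
  pos 9: 110111 XOR 101011 = 011100
Remainder = 11100 (nonzero — an error is detected).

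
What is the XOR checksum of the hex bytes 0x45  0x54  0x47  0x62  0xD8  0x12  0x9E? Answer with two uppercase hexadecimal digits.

XOR the bytes together:
  start with 0x45
  0x45 ⊕ 0x54 = 0x11
  0x11 ⊕ 0x47 = 0x56
  0x56 ⊕ 0x62 = 0x34
  0x34 ⊕ 0xD8 = 0xEC
  0xEC ⊕ 0x12 = 0xFE
  0xFE ⊕ 0x9E = 0x60

60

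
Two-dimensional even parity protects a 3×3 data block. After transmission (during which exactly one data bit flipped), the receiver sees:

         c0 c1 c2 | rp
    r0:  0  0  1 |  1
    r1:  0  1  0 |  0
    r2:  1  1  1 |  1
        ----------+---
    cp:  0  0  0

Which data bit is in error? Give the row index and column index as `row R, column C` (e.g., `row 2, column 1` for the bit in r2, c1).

Recompute each row's even parity and compare to rp:
  r0: data parity 1, sent rp 1 → ok
  r1: data parity 1, sent rp 0 → mismatch
  r2: data parity 1, sent rp 1 → ok
Recompute each column's even parity and compare to cp:
  c0: data parity 1, sent cp 0 → mismatch
  c1: data parity 0, sent cp 0 → ok
  c2: data parity 0, sent cp 0 → ok
Exactly one row (r1) and one column (c0) fail → the flipped bit is at their intersection.

row 1, column 0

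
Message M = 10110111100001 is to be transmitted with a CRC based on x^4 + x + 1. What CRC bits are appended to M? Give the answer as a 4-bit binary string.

Append 4 zeros: 101101111000010000. Divide by 10011 (XOR where the leading bit is 1):
  pos 0: 10110 XOR 10011 = 00101
  pos 2: 10111 XOR 10011 = 00100
  pos 4: 10011 XOR 10011 = 00000
  pos 13: 10000 XOR 10011 = 00011
Remainder (last 4 bits) = 0011. This is the CRC / FCS.

0011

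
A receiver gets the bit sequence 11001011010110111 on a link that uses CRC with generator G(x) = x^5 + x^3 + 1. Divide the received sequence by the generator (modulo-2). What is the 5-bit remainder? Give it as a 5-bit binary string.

01001

Modulo-2 division of 11001011010110111 by 101001:
  pos 0: 110010 XOR 101001 = 011011
  pos 1: 110111 XOR 101001 = 011110
  pos 2: 111101 XOR 101001 = 010100
  pos 3: 101000 XOR 101001 = 000001
  pos 8: 110110 XOR 101001 = 011111
  pos 9: 111111 XOR 101001 = 010110
  pos 10: 101101 XOR 101001 = 000100
Remainder = 01001 (nonzero — an error is detected).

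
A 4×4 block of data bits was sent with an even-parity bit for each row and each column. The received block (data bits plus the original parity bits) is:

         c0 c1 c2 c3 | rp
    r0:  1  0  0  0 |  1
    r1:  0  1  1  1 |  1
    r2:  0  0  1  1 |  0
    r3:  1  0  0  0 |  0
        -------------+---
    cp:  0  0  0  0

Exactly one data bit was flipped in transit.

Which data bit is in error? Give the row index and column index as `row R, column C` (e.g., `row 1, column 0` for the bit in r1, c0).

Recompute each row's even parity and compare to rp:
  r0: data parity 1, sent rp 1 → ok
  r1: data parity 1, sent rp 1 → ok
  r2: data parity 0, sent rp 0 → ok
  r3: data parity 1, sent rp 0 → mismatch
Recompute each column's even parity and compare to cp:
  c0: data parity 0, sent cp 0 → ok
  c1: data parity 1, sent cp 0 → mismatch
  c2: data parity 0, sent cp 0 → ok
  c3: data parity 0, sent cp 0 → ok
Exactly one row (r3) and one column (c1) fail → the flipped bit is at their intersection.

row 3, column 1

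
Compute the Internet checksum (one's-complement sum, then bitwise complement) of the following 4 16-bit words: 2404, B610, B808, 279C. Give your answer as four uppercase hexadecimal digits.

4646

One's-complement addition (fold any carry out of bit 15 back into bit 0):
  0x2404 + 0xB610 = 0x0DA14
  0xDA14 + 0xB808 = 0x1921C → wrap carry → 0x921D
  0x921D + 0x279C = 0x0B9B9
One's-complement sum = 0xB9B9.
Checksum = ~0xB9B9 & 0xFFFF = 0x4646.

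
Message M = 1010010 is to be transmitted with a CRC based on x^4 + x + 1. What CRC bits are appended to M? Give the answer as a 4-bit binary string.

Append 4 zeros: 10100100000. Divide by 10011 (XOR where the leading bit is 1):
  pos 0: 10100 XOR 10011 = 00111
  pos 2: 11110 XOR 10011 = 01101
  pos 3: 11010 XOR 10011 = 01001
  pos 4: 10010 XOR 10011 = 00001
Remainder (last 4 bits) = 0100. This is the CRC / FCS.

0100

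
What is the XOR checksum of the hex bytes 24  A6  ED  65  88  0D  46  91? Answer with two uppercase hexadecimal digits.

58

XOR the bytes together:
  start with 0x24
  0x24 ⊕ 0xA6 = 0x82
  0x82 ⊕ 0xED = 0x6F
  0x6F ⊕ 0x65 = 0x0A
  0x0A ⊕ 0x88 = 0x82
  0x82 ⊕ 0x0D = 0x8F
  0x8F ⊕ 0x46 = 0xC9
  0xC9 ⊕ 0x91 = 0x58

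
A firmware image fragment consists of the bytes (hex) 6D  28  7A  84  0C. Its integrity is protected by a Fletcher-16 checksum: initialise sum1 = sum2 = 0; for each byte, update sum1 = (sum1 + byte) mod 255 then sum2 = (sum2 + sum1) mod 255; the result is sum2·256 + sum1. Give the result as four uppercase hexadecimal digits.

Running sums (mod 255):
  after byte 0 (6D): sum1=109, sum2=109
  after byte 1 (28): sum1=149, sum2=3
  after byte 2 (7A): sum1=16, sum2=19
  after byte 3 (84): sum1=148, sum2=167
  after byte 4 (0C): sum1=160, sum2=72
Checksum = sum2·256 + sum1 = 72·256 + 160 = 18592 = 0x48A0.

48A0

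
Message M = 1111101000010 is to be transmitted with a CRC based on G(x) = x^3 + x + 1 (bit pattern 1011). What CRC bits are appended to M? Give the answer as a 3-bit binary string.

Append 3 zeros: 1111101000010000. Divide by 1011 (XOR where the leading bit is 1):
  pos 0: 1111 XOR 1011 = 0100
  pos 1: 1001 XOR 1011 = 0010
  pos 3: 1001 XOR 1011 = 0010
  pos 5: 1000 XOR 1011 = 0011
  pos 7: 1100 XOR 1011 = 0111
  pos 8: 1111 XOR 1011 = 0100
  pos 9: 1000 XOR 1011 = 0011
  pos 11: 1100 XOR 1011 = 0111
  pos 12: 1110 XOR 1011 = 0101
Remainder (last 3 bits) = 101. This is the CRC / FCS.

101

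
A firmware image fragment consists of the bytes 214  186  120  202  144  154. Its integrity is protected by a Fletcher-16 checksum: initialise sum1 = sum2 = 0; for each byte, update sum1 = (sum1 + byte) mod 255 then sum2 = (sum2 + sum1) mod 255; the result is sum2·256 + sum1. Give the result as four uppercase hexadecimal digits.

AC00

Running sums (mod 255):
  after byte 0 (214): sum1=214, sum2=214
  after byte 1 (186): sum1=145, sum2=104
  after byte 2 (120): sum1=10, sum2=114
  after byte 3 (202): sum1=212, sum2=71
  after byte 4 (144): sum1=101, sum2=172
  after byte 5 (154): sum1=0, sum2=172
Checksum = sum2·256 + sum1 = 172·256 + 0 = 44032 = 0xAC00.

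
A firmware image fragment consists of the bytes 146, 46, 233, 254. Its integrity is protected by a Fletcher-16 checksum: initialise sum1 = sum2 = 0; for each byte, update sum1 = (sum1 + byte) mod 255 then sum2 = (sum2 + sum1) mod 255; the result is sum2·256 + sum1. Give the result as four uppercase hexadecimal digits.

Running sums (mod 255):
  after byte 0 (146): sum1=146, sum2=146
  after byte 1 (46): sum1=192, sum2=83
  after byte 2 (233): sum1=170, sum2=253
  after byte 3 (254): sum1=169, sum2=167
Checksum = sum2·256 + sum1 = 167·256 + 169 = 42921 = 0xA7A9.

A7A9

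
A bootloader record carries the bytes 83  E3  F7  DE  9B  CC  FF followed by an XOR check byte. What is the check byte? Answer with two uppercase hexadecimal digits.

E1

XOR the bytes together:
  start with 0x83
  0x83 ⊕ 0xE3 = 0x60
  0x60 ⊕ 0xF7 = 0x97
  0x97 ⊕ 0xDE = 0x49
  0x49 ⊕ 0x9B = 0xD2
  0xD2 ⊕ 0xCC = 0x1E
  0x1E ⊕ 0xFF = 0xE1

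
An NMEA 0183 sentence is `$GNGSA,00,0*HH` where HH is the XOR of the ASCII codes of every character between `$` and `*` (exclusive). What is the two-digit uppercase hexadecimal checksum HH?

6C

XOR the ASCII codes of the payload characters:
  'G' = 0x47 → acc = 0x47
  'N' = 0x4E → acc = 0x09
  'G' = 0x47 → acc = 0x4E
  'S' = 0x53 → acc = 0x1D
  'A' = 0x41 → acc = 0x5C
  ',' = 0x2C → acc = 0x70
  '0' = 0x30 → acc = 0x40
  '0' = 0x30 → acc = 0x70
  ',' = 0x2C → acc = 0x5C
  '0' = 0x30 → acc = 0x6C
Checksum = 0x6C.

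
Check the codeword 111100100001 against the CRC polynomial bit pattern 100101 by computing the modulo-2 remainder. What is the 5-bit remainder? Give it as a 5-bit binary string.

Modulo-2 division of 111100100001 by 100101:
  pos 0: 111100 XOR 100101 = 011001
  pos 1: 110011 XOR 100101 = 010110
  pos 2: 101100 XOR 100101 = 001001
  pos 4: 100100 XOR 100101 = 000001
Remainder = 00101 (nonzero — an error is detected).

00101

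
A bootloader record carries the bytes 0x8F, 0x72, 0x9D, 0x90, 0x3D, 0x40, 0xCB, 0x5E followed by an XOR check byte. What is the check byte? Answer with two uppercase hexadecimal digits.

18

XOR the bytes together:
  start with 0x8F
  0x8F ⊕ 0x72 = 0xFD
  0xFD ⊕ 0x9D = 0x60
  0x60 ⊕ 0x90 = 0xF0
  0xF0 ⊕ 0x3D = 0xCD
  0xCD ⊕ 0x40 = 0x8D
  0x8D ⊕ 0xCB = 0x46
  0x46 ⊕ 0x5E = 0x18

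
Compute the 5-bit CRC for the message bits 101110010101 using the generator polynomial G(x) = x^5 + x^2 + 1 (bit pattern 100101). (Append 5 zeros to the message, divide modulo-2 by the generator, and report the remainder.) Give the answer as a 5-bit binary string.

Append 5 zeros: 10111001010100000. Divide by 100101 (XOR where the leading bit is 1):
  pos 0: 101110 XOR 100101 = 001011
  pos 2: 101101 XOR 100101 = 001000
  pos 4: 100001 XOR 100101 = 000100
  pos 7: 100010 XOR 100101 = 000111
  pos 10: 111000 XOR 100101 = 011101
  pos 11: 111010 XOR 100101 = 011111
Remainder (last 5 bits) = 11111. This is the CRC / FCS.

11111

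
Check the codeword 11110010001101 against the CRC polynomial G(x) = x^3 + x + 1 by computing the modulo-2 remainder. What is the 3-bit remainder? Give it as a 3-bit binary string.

000

Modulo-2 division of 11110010001101 by 1011:
  pos 0: 1111 XOR 1011 = 0100
  pos 1: 1000 XOR 1011 = 0011
  pos 3: 1101 XOR 1011 = 0110
  pos 4: 1100 XOR 1011 = 0111
  pos 5: 1110 XOR 1011 = 0101
  pos 6: 1010 XOR 1011 = 0001
  pos 9: 1110 XOR 1011 = 0101
  pos 10: 1011 XOR 1011 = 0000
Remainder = 000 (zero — the frame passes the CRC check).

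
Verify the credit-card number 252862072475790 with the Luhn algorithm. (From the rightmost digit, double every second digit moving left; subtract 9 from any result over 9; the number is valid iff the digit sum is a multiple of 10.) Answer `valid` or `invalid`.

invalid

From the right, keep odd positions and double even positions (subtract 9 from any doubled value over 9):
  doubled (positions 2,4,...): 9 1 8 5 4 7 1 → sum 35
  kept (positions 1,3,...): 0 7 7 2 0 6 2 2 → sum 26
Total = 61.
61 mod 10 = 1, so the number is invalid.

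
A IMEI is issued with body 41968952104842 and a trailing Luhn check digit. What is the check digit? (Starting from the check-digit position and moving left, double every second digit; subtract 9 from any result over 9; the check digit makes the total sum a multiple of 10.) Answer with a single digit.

6

Partial digits right→left: 2 4 8 4 0 1 2 5 9 8 6 9 1 4
Double every second digit counting from the check-digit position (so the 1st, 3rd, 5th, ... of the partial from the right).
  doubled (with −9 where >9): 4 7 0 4 9 3 2 → sum 29
  kept as-is: 4 4 1 5 8 9 4 → sum 35
Total = 29 + 35 = 64.
Check digit = (10 − (64 mod 10)) mod 10 = 6.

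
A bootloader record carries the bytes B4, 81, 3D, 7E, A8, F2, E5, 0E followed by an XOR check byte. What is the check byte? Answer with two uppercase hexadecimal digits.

C7

XOR the bytes together:
  start with 0xB4
  0xB4 ⊕ 0x81 = 0x35
  0x35 ⊕ 0x3D = 0x08
  0x08 ⊕ 0x7E = 0x76
  0x76 ⊕ 0xA8 = 0xDE
  0xDE ⊕ 0xF2 = 0x2C
  0x2C ⊕ 0xE5 = 0xC9
  0xC9 ⊕ 0x0E = 0xC7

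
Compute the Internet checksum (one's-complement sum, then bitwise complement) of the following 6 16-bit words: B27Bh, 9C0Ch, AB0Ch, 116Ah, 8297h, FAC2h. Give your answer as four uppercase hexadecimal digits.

One's-complement addition (fold any carry out of bit 15 back into bit 0):
  0xB27B + 0x9C0C = 0x14E87 → wrap carry → 0x4E88
  0x4E88 + 0xAB0C = 0x0F994
  0xF994 + 0x116A = 0x10AFE → wrap carry → 0x0AFF
  0x0AFF + 0x8297 = 0x08D96
  0x8D96 + 0xFAC2 = 0x18858 → wrap carry → 0x8859
One's-complement sum = 0x8859.
Checksum = ~0x8859 & 0xFFFF = 0x77A6.

77A6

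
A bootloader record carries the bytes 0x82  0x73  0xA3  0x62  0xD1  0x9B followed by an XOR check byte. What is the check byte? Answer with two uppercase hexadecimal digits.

XOR the bytes together:
  start with 0x82
  0x82 ⊕ 0x73 = 0xF1
  0xF1 ⊕ 0xA3 = 0x52
  0x52 ⊕ 0x62 = 0x30
  0x30 ⊕ 0xD1 = 0xE1
  0xE1 ⊕ 0x9B = 0x7A

7A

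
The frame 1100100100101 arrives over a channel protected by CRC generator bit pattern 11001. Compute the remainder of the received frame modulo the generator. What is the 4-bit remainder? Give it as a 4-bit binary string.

Modulo-2 division of 1100100100101 by 11001:
  pos 0: 11001 XOR 11001 = 00000
  pos 7: 10010 XOR 11001 = 01011
  pos 8: 10111 XOR 11001 = 01110
Remainder = 1110 (nonzero — an error is detected).

1110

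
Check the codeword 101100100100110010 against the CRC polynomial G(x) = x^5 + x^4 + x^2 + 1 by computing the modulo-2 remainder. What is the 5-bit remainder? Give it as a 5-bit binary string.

00000

Modulo-2 division of 101100100100110010 by 110101:
  pos 0: 101100 XOR 110101 = 011001
  pos 1: 110011 XOR 110101 = 000110
  pos 4: 110001 XOR 110101 = 000100
  pos 7: 100001 XOR 110101 = 010100
  pos 8: 101001 XOR 110101 = 011100
  pos 9: 111000 XOR 110101 = 001101
  pos 11: 110101 XOR 110101 = 000000
Remainder = 00000 (zero — the frame passes the CRC check).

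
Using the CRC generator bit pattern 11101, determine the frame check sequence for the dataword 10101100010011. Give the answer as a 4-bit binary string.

Append 4 zeros: 101011000100110000. Divide by 11101 (XOR where the leading bit is 1):
  pos 0: 10101 XOR 11101 = 01000
  pos 1: 10001 XOR 11101 = 01100
  pos 2: 11000 XOR 11101 = 00101
  pos 4: 10100 XOR 11101 = 01001
  pos 5: 10011 XOR 11101 = 01110
  pos 6: 11100 XOR 11101 = 00001
  pos 10: 10110 XOR 11101 = 01011
  pos 11: 10110 XOR 11101 = 01011
  pos 12: 10110 XOR 11101 = 01011
  pos 13: 10110 XOR 11101 = 01011
Remainder (last 4 bits) = 1011. This is the CRC / FCS.

1011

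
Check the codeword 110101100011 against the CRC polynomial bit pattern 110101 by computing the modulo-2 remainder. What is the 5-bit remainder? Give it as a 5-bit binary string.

Modulo-2 division of 110101100011 by 110101:
  pos 0: 110101 XOR 110101 = 000000
  pos 6: 100011 XOR 110101 = 010110
Remainder = 10110 (nonzero — an error is detected).

10110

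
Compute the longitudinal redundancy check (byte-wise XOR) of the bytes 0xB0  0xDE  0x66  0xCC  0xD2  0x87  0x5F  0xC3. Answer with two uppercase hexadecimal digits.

XOR the bytes together:
  start with 0xB0
  0xB0 ⊕ 0xDE = 0x6E
  0x6E ⊕ 0x66 = 0x08
  0x08 ⊕ 0xCC = 0xC4
  0xC4 ⊕ 0xD2 = 0x16
  0x16 ⊕ 0x87 = 0x91
  0x91 ⊕ 0x5F = 0xCE
  0xCE ⊕ 0xC3 = 0x0D

0D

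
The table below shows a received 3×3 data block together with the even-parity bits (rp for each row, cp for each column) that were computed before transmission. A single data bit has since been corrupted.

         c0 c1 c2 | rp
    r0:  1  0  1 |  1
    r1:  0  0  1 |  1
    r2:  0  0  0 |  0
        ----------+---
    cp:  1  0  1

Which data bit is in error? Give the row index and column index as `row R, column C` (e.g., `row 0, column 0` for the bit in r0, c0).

Recompute each row's even parity and compare to rp:
  r0: data parity 0, sent rp 1 → mismatch
  r1: data parity 1, sent rp 1 → ok
  r2: data parity 0, sent rp 0 → ok
Recompute each column's even parity and compare to cp:
  c0: data parity 1, sent cp 1 → ok
  c1: data parity 0, sent cp 0 → ok
  c2: data parity 0, sent cp 1 → mismatch
Exactly one row (r0) and one column (c2) fail → the flipped bit is at their intersection.

row 0, column 2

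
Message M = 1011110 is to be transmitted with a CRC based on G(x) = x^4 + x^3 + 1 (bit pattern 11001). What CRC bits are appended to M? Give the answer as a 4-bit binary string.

Append 4 zeros: 10111100000. Divide by 11001 (XOR where the leading bit is 1):
  pos 0: 10111 XOR 11001 = 01110
  pos 1: 11101 XOR 11001 = 00100
  pos 3: 10000 XOR 11001 = 01001
  pos 4: 10010 XOR 11001 = 01011
  pos 5: 10110 XOR 11001 = 01111
  pos 6: 11110 XOR 11001 = 00111
Remainder (last 4 bits) = 0111. This is the CRC / FCS.

0111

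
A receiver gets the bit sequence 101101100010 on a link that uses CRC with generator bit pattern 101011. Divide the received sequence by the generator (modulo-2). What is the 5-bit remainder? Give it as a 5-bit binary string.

Modulo-2 division of 101101100010 by 101011:
  pos 0: 101101 XOR 101011 = 000110
  pos 3: 110100 XOR 101011 = 011111
  pos 4: 111110 XOR 101011 = 010101
  pos 5: 101011 XOR 101011 = 000000
Remainder = 00000 (zero — the frame passes the CRC check).

00000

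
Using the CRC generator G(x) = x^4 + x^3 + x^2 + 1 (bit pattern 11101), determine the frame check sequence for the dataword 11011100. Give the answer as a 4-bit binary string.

Append 4 zeros: 110111000000. Divide by 11101 (XOR where the leading bit is 1):
  pos 0: 11011 XOR 11101 = 00110
  pos 2: 11010 XOR 11101 = 00111
  pos 4: 11100 XOR 11101 = 00001
Remainder (last 4 bits) = 1000. This is the CRC / FCS.

1000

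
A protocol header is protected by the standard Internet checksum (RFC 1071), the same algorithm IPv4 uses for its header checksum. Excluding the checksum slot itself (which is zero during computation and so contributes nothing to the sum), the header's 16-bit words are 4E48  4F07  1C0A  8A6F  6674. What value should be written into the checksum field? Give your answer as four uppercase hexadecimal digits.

One's-complement addition (fold any carry out of bit 15 back into bit 0):
  0x4E48 + 0x4F07 = 0x09D4F
  0x9D4F + 0x1C0A = 0x0B959
  0xB959 + 0x8A6F = 0x143C8 → wrap carry → 0x43C9
  0x43C9 + 0x6674 = 0x0AA3D
One's-complement sum = 0xAA3D.
Checksum = ~0xAA3D & 0xFFFF = 0x55C2.

55C2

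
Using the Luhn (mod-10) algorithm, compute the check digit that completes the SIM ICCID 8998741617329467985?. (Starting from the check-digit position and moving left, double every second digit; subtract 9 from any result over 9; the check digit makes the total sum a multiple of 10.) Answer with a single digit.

Partial digits right→left: 5 8 9 7 6 4 9 2 3 7 1 6 1 4 7 8 9 9 8
Double every second digit counting from the check-digit position (so the 1st, 3rd, 5th, ... of the partial from the right).
  doubled (with −9 where >9): 1 9 3 9 6 2 2 5 9 7 → sum 53
  kept as-is: 8 7 4 2 7 6 4 8 9 → sum 55
Total = 53 + 55 = 108.
Check digit = (10 − (108 mod 10)) mod 10 = 2.

2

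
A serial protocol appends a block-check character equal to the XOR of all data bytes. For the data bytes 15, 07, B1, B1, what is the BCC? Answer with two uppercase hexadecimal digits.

12

XOR the bytes together:
  start with 0x15
  0x15 ⊕ 0x07 = 0x12
  0x12 ⊕ 0xB1 = 0xA3
  0xA3 ⊕ 0xB1 = 0x12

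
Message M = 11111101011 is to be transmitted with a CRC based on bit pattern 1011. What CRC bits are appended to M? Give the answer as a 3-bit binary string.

001

Append 3 zeros: 11111101011000. Divide by 1011 (XOR where the leading bit is 1):
  pos 0: 1111 XOR 1011 = 0100
  pos 1: 1001 XOR 1011 = 0010
  pos 3: 1010 XOR 1011 = 0001
  pos 6: 1101 XOR 1011 = 0110
  pos 7: 1101 XOR 1011 = 0110
  pos 8: 1100 XOR 1011 = 0111
  pos 9: 1110 XOR 1011 = 0101
  pos 10: 1010 XOR 1011 = 0001
Remainder (last 3 bits) = 001. This is the CRC / FCS.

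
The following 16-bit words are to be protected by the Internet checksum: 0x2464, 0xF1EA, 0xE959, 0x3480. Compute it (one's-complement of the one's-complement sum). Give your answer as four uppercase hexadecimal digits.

CBD6

One's-complement addition (fold any carry out of bit 15 back into bit 0):
  0x2464 + 0xF1EA = 0x1164E → wrap carry → 0x164F
  0x164F + 0xE959 = 0x0FFA8
  0xFFA8 + 0x3480 = 0x13428 → wrap carry → 0x3429
One's-complement sum = 0x3429.
Checksum = ~0x3429 & 0xFFFF = 0xCBD6.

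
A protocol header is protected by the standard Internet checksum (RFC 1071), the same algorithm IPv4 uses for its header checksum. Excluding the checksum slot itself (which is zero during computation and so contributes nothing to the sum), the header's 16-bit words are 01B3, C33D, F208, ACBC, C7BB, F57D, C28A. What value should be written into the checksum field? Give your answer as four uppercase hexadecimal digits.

One's-complement addition (fold any carry out of bit 15 back into bit 0):
  0x01B3 + 0xC33D = 0x0C4F0
  0xC4F0 + 0xF208 = 0x1B6F8 → wrap carry → 0xB6F9
  0xB6F9 + 0xACBC = 0x163B5 → wrap carry → 0x63B6
  0x63B6 + 0xC7BB = 0x12B71 → wrap carry → 0x2B72
  0x2B72 + 0xF57D = 0x120EF → wrap carry → 0x20F0
  0x20F0 + 0xC28A = 0x0E37A
One's-complement sum = 0xE37A.
Checksum = ~0xE37A & 0xFFFF = 0x1C85.

1C85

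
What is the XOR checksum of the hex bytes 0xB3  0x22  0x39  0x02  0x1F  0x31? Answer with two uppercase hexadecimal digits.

84

XOR the bytes together:
  start with 0xB3
  0xB3 ⊕ 0x22 = 0x91
  0x91 ⊕ 0x39 = 0xA8
  0xA8 ⊕ 0x02 = 0xAA
  0xAA ⊕ 0x1F = 0xB5
  0xB5 ⊕ 0x31 = 0x84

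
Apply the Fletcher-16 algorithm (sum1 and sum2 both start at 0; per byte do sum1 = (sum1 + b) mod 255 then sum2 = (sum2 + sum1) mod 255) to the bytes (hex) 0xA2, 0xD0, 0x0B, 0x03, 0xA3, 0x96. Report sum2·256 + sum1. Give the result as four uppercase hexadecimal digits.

Running sums (mod 255):
  after byte 0 (0xA2): sum1=162, sum2=162
  after byte 1 (0xD0): sum1=115, sum2=22
  after byte 2 (0x0B): sum1=126, sum2=148
  after byte 3 (0x03): sum1=129, sum2=22
  after byte 4 (0xA3): sum1=37, sum2=59
  after byte 5 (0x96): sum1=187, sum2=246
Checksum = sum2·256 + sum1 = 246·256 + 187 = 63163 = 0xF6BB.

F6BB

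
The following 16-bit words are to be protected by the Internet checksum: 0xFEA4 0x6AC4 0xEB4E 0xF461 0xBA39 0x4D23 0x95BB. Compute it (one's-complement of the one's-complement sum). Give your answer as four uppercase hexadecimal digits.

One's-complement addition (fold any carry out of bit 15 back into bit 0):
  0xFEA4 + 0x6AC4 = 0x16968 → wrap carry → 0x6969
  0x6969 + 0xEB4E = 0x154B7 → wrap carry → 0x54B8
  0x54B8 + 0xF461 = 0x14919 → wrap carry → 0x491A
  0x491A + 0xBA39 = 0x10353 → wrap carry → 0x0354
  0x0354 + 0x4D23 = 0x05077
  0x5077 + 0x95BB = 0x0E632
One's-complement sum = 0xE632.
Checksum = ~0xE632 & 0xFFFF = 0x19CD.

19CD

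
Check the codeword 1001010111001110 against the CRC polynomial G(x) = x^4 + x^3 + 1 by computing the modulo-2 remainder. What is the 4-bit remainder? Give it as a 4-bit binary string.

Modulo-2 division of 1001010111001110 by 11001:
  pos 0: 10010 XOR 11001 = 01011
  pos 1: 10111 XOR 11001 = 01110
  pos 2: 11100 XOR 11001 = 00101
  pos 4: 10111 XOR 11001 = 01110
  pos 5: 11101 XOR 11001 = 00100
  pos 7: 10000 XOR 11001 = 01001
  pos 8: 10011 XOR 11001 = 01010
  pos 9: 10101 XOR 11001 = 01100
  pos 10: 11001 XOR 11001 = 00000
Remainder = 0000 (zero — the frame passes the CRC check).

0000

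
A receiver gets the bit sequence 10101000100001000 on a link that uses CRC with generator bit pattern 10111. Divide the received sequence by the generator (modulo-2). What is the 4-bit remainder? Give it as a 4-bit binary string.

0001

Modulo-2 division of 10101000100001000 by 10111:
  pos 0: 10101 XOR 10111 = 00010
  pos 3: 10000 XOR 10111 = 00111
  pos 5: 11110 XOR 10111 = 01001
  pos 6: 10010 XOR 10111 = 00101
  pos 8: 10100 XOR 10111 = 00011
  pos 11: 11100 XOR 10111 = 01011
  pos 12: 10110 XOR 10111 = 00001
Remainder = 0001 (nonzero — an error is detected).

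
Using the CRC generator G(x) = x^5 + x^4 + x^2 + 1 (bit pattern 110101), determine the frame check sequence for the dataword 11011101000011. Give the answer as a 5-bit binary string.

Append 5 zeros: 1101110100001100000. Divide by 110101 (XOR where the leading bit is 1):
  pos 0: 110111 XOR 110101 = 000010
  pos 4: 100100 XOR 110101 = 010001
  pos 5: 100010 XOR 110101 = 010111
  pos 6: 101110 XOR 110101 = 011011
  pos 7: 110111 XOR 110101 = 000010
  pos 11: 101000 XOR 110101 = 011101
  pos 12: 111010 XOR 110101 = 001111
Remainder (last 5 bits) = 11110. This is the CRC / FCS.

11110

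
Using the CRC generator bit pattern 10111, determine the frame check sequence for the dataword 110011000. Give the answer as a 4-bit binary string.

1010

Append 4 zeros: 1100110000000. Divide by 10111 (XOR where the leading bit is 1):
  pos 0: 11001 XOR 10111 = 01110
  pos 1: 11101 XOR 10111 = 01010
  pos 2: 10100 XOR 10111 = 00011
  pos 5: 11000 XOR 10111 = 01111
  pos 6: 11110 XOR 10111 = 01001
  pos 7: 10010 XOR 10111 = 00101
Remainder (last 4 bits) = 1010. This is the CRC / FCS.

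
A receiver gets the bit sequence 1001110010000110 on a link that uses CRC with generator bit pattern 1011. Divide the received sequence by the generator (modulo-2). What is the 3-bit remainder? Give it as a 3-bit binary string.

Modulo-2 division of 1001110010000110 by 1011:
  pos 0: 1001 XOR 1011 = 0010
  pos 2: 1011 XOR 1011 = 0000
  pos 8: 1000 XOR 1011 = 0011
  pos 10: 1101 XOR 1011 = 0110
  pos 11: 1101 XOR 1011 = 0110
  pos 12: 1100 XOR 1011 = 0111
Remainder = 111 (nonzero — an error is detected).

111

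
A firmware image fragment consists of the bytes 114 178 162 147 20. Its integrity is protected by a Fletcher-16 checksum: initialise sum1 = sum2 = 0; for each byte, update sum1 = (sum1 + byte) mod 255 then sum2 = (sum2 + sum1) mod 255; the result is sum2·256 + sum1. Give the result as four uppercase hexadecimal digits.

Running sums (mod 255):
  after byte 0 (114): sum1=114, sum2=114
  after byte 1 (178): sum1=37, sum2=151
  after byte 2 (162): sum1=199, sum2=95
  after byte 3 (147): sum1=91, sum2=186
  after byte 4 (20): sum1=111, sum2=42
Checksum = sum2·256 + sum1 = 42·256 + 111 = 10863 = 0x2A6F.

2A6F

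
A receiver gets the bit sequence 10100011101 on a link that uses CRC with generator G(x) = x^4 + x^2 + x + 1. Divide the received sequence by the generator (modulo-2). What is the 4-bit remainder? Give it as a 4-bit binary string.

0000

Modulo-2 division of 10100011101 by 10111:
  pos 0: 10100 XOR 10111 = 00011
  pos 3: 11011 XOR 10111 = 01100
  pos 4: 11001 XOR 10111 = 01110
  pos 5: 11100 XOR 10111 = 01011
  pos 6: 10111 XOR 10111 = 00000
Remainder = 0000 (zero — the frame passes the CRC check).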